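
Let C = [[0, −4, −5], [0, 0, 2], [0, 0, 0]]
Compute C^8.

[[0, 0, 0], [0, 0, 0], [0, 0, 0]]

C is strictly triangular, hence nilpotent: C^3 = 0, so C^8 = 0.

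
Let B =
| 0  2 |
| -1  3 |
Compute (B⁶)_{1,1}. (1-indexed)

tr B = 3 and det B = 2, so the characteristic polynomial is λ² − (3)λ + (2) with roots 1 and 2.
Eigenvectors give P = [[2, -1], [1, -1]] with P⁻¹ = [[1, -1], [1, -2]], and B = P·diag(1, 2)·P⁻¹.
Then B⁶ = P·diag(1, 64)·P⁻¹ = [[2, -64], [1, -64]] · [[1, -1], [1, -2]] = [[-62, 126], [-63, 127]].

-62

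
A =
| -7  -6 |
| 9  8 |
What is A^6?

[[-125, -126], [189, 190]]

tr A = 1 and det A = -2, so the characteristic polynomial is λ² − (1)λ + (-2) with roots -1 and 2.
Eigenvectors give P = [[-1, -2], [1, 3]] with P⁻¹ = [[-3, -2], [1, 1]], and A = P·diag(-1, 2)·P⁻¹.
Then A^6 = P·diag(1, 64)·P⁻¹ = [[-1, -128], [1, 192]] · [[-3, -2], [1, 1]] = [[-125, -126], [189, 190]].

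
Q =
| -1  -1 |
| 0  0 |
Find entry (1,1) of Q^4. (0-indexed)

Q^2 = [[1, 1], [0, 0]]
Q^3 = [[-1, -1], [0, 0]]
Q^4 = [[1, 1], [0, 0]]

0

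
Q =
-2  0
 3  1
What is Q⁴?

tr Q = -1 and det Q = -2, so the characteristic polynomial is λ² − (-1)λ + (-2) with roots 1 and -2.
Eigenvectors give P = [[0, -1], [1, 1]] with P⁻¹ = [[1, 1], [-1, 0]], and Q = P·diag(1, -2)·P⁻¹.
Then Q⁴ = P·diag(1, 16)·P⁻¹ = [[0, -16], [1, 16]] · [[1, 1], [-1, 0]] = [[16, 0], [-15, 1]].

[[16, 0], [-15, 1]]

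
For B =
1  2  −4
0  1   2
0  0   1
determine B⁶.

[[1, 12, 36], [0, 1, 12], [0, 0, 1]]

B = I + N where N = [[0, 2, −4], [0, 0, 2], [0, 0, 0]] is strictly upper-triangular, so N³ = 0.
(I + N)⁶ = I + 6·N + 15·N² = [[1, 12, 36], [0, 1, 12], [0, 0, 1]].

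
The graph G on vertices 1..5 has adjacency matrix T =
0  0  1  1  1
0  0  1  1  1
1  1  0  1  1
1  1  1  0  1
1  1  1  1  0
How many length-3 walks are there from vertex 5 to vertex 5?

10

The number of length-3 walks from vertex 5 to vertex 5 is entry (5,5) of T³, where T is the adjacency matrix.
T² = [[3, 3, 2, 2, 2], [3, 3, 2, 2, 2], [2, 2, 4, 3, 3], [2, 2, 3, 4, 3], [2, 2, 3, 3, 4]]
T³ = [[6, 6, 10, 10, 10], [6, 6, 10, 10, 10], [10, 10, 10, 11, 11], [10, 10, 11, 10, 11], [10, 10, 11, 11, 10]]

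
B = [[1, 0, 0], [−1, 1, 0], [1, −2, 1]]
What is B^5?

[[1, 0, 0], [−5, 1, 0], [25, −10, 1]]

B = I + N where N = [[0, 0, 0], [−1, 0, 0], [1, −2, 0]] is strictly lower-triangular, so N^3 = 0.
(I + N)^5 = I + 5·N + 10·N^2 = [[1, 0, 0], [−5, 1, 0], [25, −10, 1]].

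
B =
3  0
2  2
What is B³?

B² = [[9, 0], [10, 4]]
B³ = [[27, 0], [38, 8]]

[[27, 0], [38, 8]]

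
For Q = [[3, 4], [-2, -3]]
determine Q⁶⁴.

Q² = I (check: tr Q = 0 and det Q = -1), so Q⁶⁴ = I since 64 is even.

[[1, 0], [0, 1]]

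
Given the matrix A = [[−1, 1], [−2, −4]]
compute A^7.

tr A = −5 and det A = 6, so the characteristic polynomial is λ² − (−5)λ + (6) with roots −2 and −3.
Eigenvectors give P = [[1, 1], [−1, −2]] with P⁻¹ = [[2, 1], [−1, −1]], and A = P·diag(−2, −3)·P⁻¹.
Then A^7 = P·diag(−128, −2187)·P⁻¹ = [[−128, −2187], [128, 4374]] · [[2, 1], [−1, −1]] = [[1931, 2059], [−4118, −4246]].

[[1931, 2059], [−4118, −4246]]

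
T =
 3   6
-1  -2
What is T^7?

[[3, 6], [-1, -2]]

T² = T (a projection; rank 1, trace 1), so T^7 = T.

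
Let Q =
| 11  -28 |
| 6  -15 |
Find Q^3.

[[155, -364], [78, -183]]

tr Q = -4 and det Q = 3, so the characteristic polynomial is λ² − (-4)λ + (3) with roots -1 and -3.
Eigenvectors give P = [[-7, 2], [-3, 1]] with P⁻¹ = [[-1, 2], [-3, 7]], and Q = P·diag(-1, -3)·P⁻¹.
Then Q^3 = P·diag(-1, -27)·P⁻¹ = [[7, -54], [3, -27]] · [[-1, 2], [-3, 7]] = [[155, -364], [78, -183]].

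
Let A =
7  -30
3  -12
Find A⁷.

[[18403, -61770], [6177, -20718]]

tr A = -5 and det A = 6, so the characteristic polynomial is λ² − (-5)λ + (6) with roots -3 and -2.
Eigenvectors give P = [[3, 10], [1, 3]] with P⁻¹ = [[-3, 10], [1, -3]], and A = P·diag(-3, -2)·P⁻¹.
Then A⁷ = P·diag(-2187, -128)·P⁻¹ = [[-6561, -1280], [-2187, -384]] · [[-3, 10], [1, -3]] = [[18403, -61770], [6177, -20718]].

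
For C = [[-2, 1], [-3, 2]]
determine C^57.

C² = I (check: tr C = 0 and det C = -1), so C^57 = C since 57 is odd.

[[-2, 1], [-3, 2]]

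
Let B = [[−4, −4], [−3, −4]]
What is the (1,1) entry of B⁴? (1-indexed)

B² = [[28, 32], [24, 28]]
B³ = [[−208, −240], [−180, −208]]
B⁴ = [[1552, 1792], [1344, 1552]]

1552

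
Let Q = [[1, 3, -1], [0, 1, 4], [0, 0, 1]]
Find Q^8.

Q = I + N where N = [[0, 3, -1], [0, 0, 4], [0, 0, 0]] is strictly upper-triangular, so N^3 = 0.
(I + N)^8 = I + 8·N + 28·N^2 = [[1, 24, 328], [0, 1, 32], [0, 0, 1]].

[[1, 24, 328], [0, 1, 32], [0, 0, 1]]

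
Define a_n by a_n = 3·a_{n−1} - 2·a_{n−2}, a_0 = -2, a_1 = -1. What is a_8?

With companion matrix B = [[3, -2], [1, 0]], [a_n, a_{n−1}]ᵀ = B·[a_{n−1}, a_{n−2}]ᵀ, so [a_8, a_7]ᵀ = B^7·[a_1, a_0]ᵀ.
B^7 = [[255, -254], [127, -126]], giving [a_8, a_7]ᵀ = [[253], [125]].

253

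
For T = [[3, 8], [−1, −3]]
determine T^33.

T² = I (check: tr T = 0 and det T = −1), so T^33 = T since 33 is odd.

[[3, 8], [−1, −3]]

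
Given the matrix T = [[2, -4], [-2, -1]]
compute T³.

[[32, -44], [-22, -1]]

T² = [[12, -4], [-2, 9]]
T³ = [[32, -44], [-22, -1]]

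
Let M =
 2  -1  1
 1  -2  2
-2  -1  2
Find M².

[[1, -1, 2], [-4, 1, 1], [-9, 2, 0]]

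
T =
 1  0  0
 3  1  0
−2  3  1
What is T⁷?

T = I + N where N = [[0, 0, 0], [3, 0, 0], [−2, 3, 0]] is strictly lower-triangular, so N³ = 0.
(I + N)⁷ = I + 7·N + 21·N² = [[1, 0, 0], [21, 1, 0], [175, 21, 1]].

[[1, 0, 0], [21, 1, 0], [175, 21, 1]]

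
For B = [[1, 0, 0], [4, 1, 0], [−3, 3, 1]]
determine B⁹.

[[1, 0, 0], [36, 1, 0], [405, 27, 1]]

B = I + N where N = [[0, 0, 0], [4, 0, 0], [−3, 3, 0]] is strictly lower-triangular, so N³ = 0.
(I + N)⁹ = I + 9·N + 36·N² = [[1, 0, 0], [36, 1, 0], [405, 27, 1]].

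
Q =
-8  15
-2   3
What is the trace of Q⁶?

793

tr Q = -5 and det Q = 6, so the characteristic polynomial is λ² − (-5)λ + (6) with roots -2 and -3.
Eigenvectors give P = [[-5, 3], [-2, 1]] with P⁻¹ = [[1, -3], [2, -5]], and Q = P·diag(-2, -3)·P⁻¹.
Then Q⁶ = P·diag(64, 729)·P⁻¹ = [[-320, 2187], [-128, 729]] · [[1, -3], [2, -5]] = [[4054, -9975], [1330, -3261]].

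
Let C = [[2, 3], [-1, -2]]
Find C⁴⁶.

C² = I (check: tr C = 0 and det C = -1), so C⁴⁶ = I since 46 is even.

[[1, 0], [0, 1]]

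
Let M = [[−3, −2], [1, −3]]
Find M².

[[7, 12], [−6, 7]]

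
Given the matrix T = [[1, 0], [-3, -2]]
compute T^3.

[[1, 0], [-9, -8]]

tr T = -1 and det T = -2, so the characteristic polynomial is λ² − (-1)λ + (-2) with roots -2 and 1.
Eigenvectors give P = [[0, -1], [1, 1]] with P⁻¹ = [[1, 1], [-1, 0]], and T = P·diag(-2, 1)·P⁻¹.
Then T^3 = P·diag(-8, 1)·P⁻¹ = [[0, -1], [-8, 1]] · [[1, 1], [-1, 0]] = [[1, 0], [-9, -8]].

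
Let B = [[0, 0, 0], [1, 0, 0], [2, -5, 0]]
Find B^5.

[[0, 0, 0], [0, 0, 0], [0, 0, 0]]

B is strictly triangular, hence nilpotent: B^3 = 0, so B^5 = 0.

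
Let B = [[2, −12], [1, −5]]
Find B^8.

[[−764, 3060], [−255, 1021]]

tr B = −3 and det B = 2, so the characteristic polynomial is λ² − (−3)λ + (2) with roots −1 and −2.
Eigenvectors give P = [[−4, −3], [−1, −1]] with P⁻¹ = [[−1, 3], [1, −4]], and B = P·diag(−1, −2)·P⁻¹.
Then B^8 = P·diag(1, 256)·P⁻¹ = [[−4, −768], [−1, −256]] · [[−1, 3], [1, −4]] = [[−764, 3060], [−255, 1021]].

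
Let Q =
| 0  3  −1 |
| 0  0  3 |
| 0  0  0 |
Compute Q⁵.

Q is strictly triangular, hence nilpotent: Q³ = 0, so Q⁵ = 0.

[[0, 0, 0], [0, 0, 0], [0, 0, 0]]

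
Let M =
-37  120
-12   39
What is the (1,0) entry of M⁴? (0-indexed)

-240

tr M = 2 and det M = -3, so the characteristic polynomial is λ² − (2)λ + (-3) with roots -1 and 3.
Eigenvectors give P = [[10, 3], [3, 1]] with P⁻¹ = [[1, -3], [-3, 10]], and M = P·diag(-1, 3)·P⁻¹.
Then M⁴ = P·diag(1, 81)·P⁻¹ = [[10, 243], [3, 81]] · [[1, -3], [-3, 10]] = [[-719, 2400], [-240, 801]].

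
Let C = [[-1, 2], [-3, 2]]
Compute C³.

[[-1, -6], [9, -10]]

C² = [[-5, 2], [-3, -2]]
C³ = [[-1, -6], [9, -10]]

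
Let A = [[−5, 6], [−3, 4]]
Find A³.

tr A = −1 and det A = −2, so the characteristic polynomial is λ² − (−1)λ + (−2) with roots −2 and 1.
Eigenvectors give P = [[−2, 1], [−1, 1]] with P⁻¹ = [[−1, 1], [−1, 2]], and A = P·diag(−2, 1)·P⁻¹.
Then A³ = P·diag(−8, 1)·P⁻¹ = [[16, 1], [8, 1]] · [[−1, 1], [−1, 2]] = [[−17, 18], [−9, 10]].

[[−17, 18], [−9, 10]]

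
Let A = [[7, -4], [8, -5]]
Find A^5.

tr A = 2 and det A = -3, so the characteristic polynomial is λ² − (2)λ + (-3) with roots -1 and 3.
Eigenvectors give P = [[-1, 1], [-2, 1]] with P⁻¹ = [[1, -1], [2, -1]], and A = P·diag(-1, 3)·P⁻¹.
Then A^5 = P·diag(-1, 243)·P⁻¹ = [[1, 243], [2, 243]] · [[1, -1], [2, -1]] = [[487, -244], [488, -245]].

[[487, -244], [488, -245]]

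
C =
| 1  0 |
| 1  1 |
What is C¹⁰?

C = I + N where N = [[0, 0], [1, 0]] is strictly lower-triangular, so N² = 0.
(I + N)¹⁰ = I + 10·N = [[1, 0], [10, 1]].

[[1, 0], [10, 1]]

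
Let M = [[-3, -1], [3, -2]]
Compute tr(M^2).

7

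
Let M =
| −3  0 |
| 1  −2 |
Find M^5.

tr M = −5 and det M = 6, so the characteristic polynomial is λ² − (−5)λ + (6) with roots −2 and −3.
Eigenvectors give P = [[0, −1], [1, 1]] with P⁻¹ = [[1, 1], [−1, 0]], and M = P·diag(−2, −3)·P⁻¹.
Then M^5 = P·diag(−32, −243)·P⁻¹ = [[0, 243], [−32, −243]] · [[1, 1], [−1, 0]] = [[−243, 0], [211, −32]].

[[−243, 0], [211, −32]]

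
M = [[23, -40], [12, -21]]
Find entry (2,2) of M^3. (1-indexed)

-141

tr M = 2 and det M = -3, so the characteristic polynomial is λ² − (2)λ + (-3) with roots -1 and 3.
Eigenvectors give P = [[-5, 2], [-3, 1]] with P⁻¹ = [[1, -2], [3, -5]], and M = P·diag(-1, 3)·P⁻¹.
Then M^3 = P·diag(-1, 27)·P⁻¹ = [[5, 54], [3, 27]] · [[1, -2], [3, -5]] = [[167, -280], [84, -141]].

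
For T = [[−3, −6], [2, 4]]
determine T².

T² = T (a projection; rank 1, trace 1), so T² = T.

[[−3, −6], [2, 4]]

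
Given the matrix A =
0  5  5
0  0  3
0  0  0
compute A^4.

A is strictly triangular, hence nilpotent: A^3 = 0, so A^4 = 0.

[[0, 0, 0], [0, 0, 0], [0, 0, 0]]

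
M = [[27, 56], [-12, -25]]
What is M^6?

tr M = 2 and det M = -3, so the characteristic polynomial is λ² − (2)λ + (-3) with roots -1 and 3.
Eigenvectors give P = [[-2, 7], [1, -3]] with P⁻¹ = [[3, 7], [1, 2]], and M = P·diag(-1, 3)·P⁻¹.
Then M^6 = P·diag(1, 729)·P⁻¹ = [[-2, 5103], [1, -2187]] · [[3, 7], [1, 2]] = [[5097, 10192], [-2184, -4367]].

[[5097, 10192], [-2184, -4367]]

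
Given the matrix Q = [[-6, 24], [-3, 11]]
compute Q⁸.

tr Q = 5 and det Q = 6, so the characteristic polynomial is λ² − (5)λ + (6) with roots 3 and 2.
Eigenvectors give P = [[-8, 3], [-3, 1]] with P⁻¹ = [[1, -3], [3, -8]], and Q = P·diag(3, 2)·P⁻¹.
Then Q⁸ = P·diag(6561, 256)·P⁻¹ = [[-52488, 768], [-19683, 256]] · [[1, -3], [3, -8]] = [[-50184, 151320], [-18915, 57001]].

[[-50184, 151320], [-18915, 57001]]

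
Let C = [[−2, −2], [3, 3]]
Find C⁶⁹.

C² = C (a projection; rank 1, trace 1), so C⁶⁹ = C.

[[−2, −2], [3, 3]]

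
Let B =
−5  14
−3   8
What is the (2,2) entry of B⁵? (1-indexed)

tr B = 3 and det B = 2, so the characteristic polynomial is λ² − (3)λ + (2) with roots 1 and 2.
Eigenvectors give P = [[7, −2], [3, −1]] with P⁻¹ = [[1, −2], [3, −7]], and B = P·diag(1, 2)·P⁻¹.
Then B⁵ = P·diag(1, 32)·P⁻¹ = [[7, −64], [3, −32]] · [[1, −2], [3, −7]] = [[−185, 434], [−93, 218]].

218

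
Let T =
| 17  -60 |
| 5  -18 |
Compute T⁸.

tr T = -1 and det T = -6, so the characteristic polynomial is λ² − (-1)λ + (-6) with roots -3 and 2.
Eigenvectors give P = [[3, 4], [1, 1]] with P⁻¹ = [[-1, 4], [1, -3]], and T = P·diag(-3, 2)·P⁻¹.
Then T⁸ = P·diag(6561, 256)·P⁻¹ = [[19683, 1024], [6561, 256]] · [[-1, 4], [1, -3]] = [[-18659, 75660], [-6305, 25476]].

[[-18659, 75660], [-6305, 25476]]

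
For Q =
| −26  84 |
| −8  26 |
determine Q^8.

[[256, 0], [0, 256]]

tr Q = 0 and det Q = −4, so the characteristic polynomial is λ² − (0)λ + (−4) with roots 2 and −2.
Eigenvectors give P = [[3, 7], [1, 2]] with P⁻¹ = [[−2, 7], [1, −3]], and Q = P·diag(2, −2)·P⁻¹.
Then Q^8 = P·diag(256, 256)·P⁻¹ = [[768, 1792], [256, 512]] · [[−2, 7], [1, −3]] = [[256, 0], [0, 256]].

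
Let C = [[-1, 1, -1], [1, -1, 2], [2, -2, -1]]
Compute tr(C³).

C² = [[0, 0, 4], [2, -2, -5], [-6, 6, -5]]
C³ = [[8, -8, -4], [-14, 14, -1], [2, -2, 23]]

45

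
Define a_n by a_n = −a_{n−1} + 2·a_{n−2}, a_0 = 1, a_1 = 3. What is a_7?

With companion matrix Q = [[−1, 2], [1, 0]], [a_n, a_{n−1}]ᵀ = Q·[a_{n−1}, a_{n−2}]ᵀ, so [a_7, a_6]ᵀ = Q⁶·[a_1, a_0]ᵀ.
Q⁶ = [[43, −42], [−21, 22]], giving [a_7, a_6]ᵀ = [[87], [−41]].

87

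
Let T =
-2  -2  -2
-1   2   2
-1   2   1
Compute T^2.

[[8, -4, -2], [-2, 10, 8], [-1, 8, 7]]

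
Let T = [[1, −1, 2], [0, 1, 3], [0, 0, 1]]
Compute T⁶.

T = I + N where N = [[0, −1, 2], [0, 0, 3], [0, 0, 0]] is strictly upper-triangular, so N³ = 0.
(I + N)⁶ = I + 6·N + 15·N² = [[1, −6, −33], [0, 1, 18], [0, 0, 1]].

[[1, −6, −33], [0, 1, 18], [0, 0, 1]]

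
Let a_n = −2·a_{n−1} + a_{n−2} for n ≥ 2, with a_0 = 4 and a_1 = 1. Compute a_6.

46

With companion matrix Q = [[−2, 1], [1, 0]], [a_n, a_{n−1}]ᵀ = Q·[a_{n−1}, a_{n−2}]ᵀ, so [a_6, a_5]ᵀ = Q⁵·[a_1, a_0]ᵀ.
Q⁵ = [[−70, 29], [29, −12]], giving [a_6, a_5]ᵀ = [[46], [−19]].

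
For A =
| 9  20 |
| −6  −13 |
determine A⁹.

tr A = −4 and det A = 3, so the characteristic polynomial is λ² − (−4)λ + (3) with roots −1 and −3.
Eigenvectors give P = [[2, −5], [−1, 3]] with P⁻¹ = [[3, 5], [1, 2]], and A = P·diag(−1, −3)·P⁻¹.
Then A⁹ = P·diag(−1, −19683)·P⁻¹ = [[−2, 98415], [1, −59049]] · [[3, 5], [1, 2]] = [[98409, 196820], [−59046, −118093]].

[[98409, 196820], [−59046, −118093]]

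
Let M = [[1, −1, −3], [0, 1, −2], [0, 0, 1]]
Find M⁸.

[[1, −8, 32], [0, 1, −16], [0, 0, 1]]

M = I + N where N = [[0, −1, −3], [0, 0, −2], [0, 0, 0]] is strictly upper-triangular, so N³ = 0.
(I + N)⁸ = I + 8·N + 28·N² = [[1, −8, 32], [0, 1, −16], [0, 0, 1]].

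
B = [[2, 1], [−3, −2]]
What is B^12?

[[1, 0], [0, 1]]

B² = I (check: tr B = 0 and det B = −1), so B^12 = I since 12 is even.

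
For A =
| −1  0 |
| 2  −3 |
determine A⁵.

tr A = −4 and det A = 3, so the characteristic polynomial is λ² − (−4)λ + (3) with roots −1 and −3.
Eigenvectors give P = [[1, 0], [1, −1]] with P⁻¹ = [[1, 0], [1, −1]], and A = P·diag(−1, −3)·P⁻¹.
Then A⁵ = P·diag(−1, −243)·P⁻¹ = [[−1, 0], [−1, 243]] · [[1, 0], [1, −1]] = [[−1, 0], [242, −243]].

[[−1, 0], [242, −243]]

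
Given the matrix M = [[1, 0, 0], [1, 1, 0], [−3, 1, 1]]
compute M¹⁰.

M = I + N where N = [[0, 0, 0], [1, 0, 0], [−3, 1, 0]] is strictly lower-triangular, so N³ = 0.
(I + N)¹⁰ = I + 10·N + 45·N² = [[1, 0, 0], [10, 1, 0], [15, 10, 1]].

[[1, 0, 0], [10, 1, 0], [15, 10, 1]]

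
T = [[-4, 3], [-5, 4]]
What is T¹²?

T² = I (check: tr T = 0 and det T = -1), so T¹² = I since 12 is even.

[[1, 0], [0, 1]]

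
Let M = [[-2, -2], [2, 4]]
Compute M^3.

M^2 = [[0, -4], [4, 12]]
M^3 = [[-8, -16], [16, 40]]

[[-8, -16], [16, 40]]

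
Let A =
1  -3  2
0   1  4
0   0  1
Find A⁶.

[[1, -18, -168], [0, 1, 24], [0, 0, 1]]

A = I + N where N = [[0, -3, 2], [0, 0, 4], [0, 0, 0]] is strictly upper-triangular, so N³ = 0.
(I + N)⁶ = I + 6·N + 15·N² = [[1, -18, -168], [0, 1, 24], [0, 0, 1]].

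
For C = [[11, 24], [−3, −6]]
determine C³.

tr C = 5 and det C = 6, so the characteristic polynomial is λ² − (5)λ + (6) with roots 2 and 3.
Eigenvectors give P = [[−8, −3], [3, 1]] with P⁻¹ = [[1, 3], [−3, −8]], and C = P·diag(2, 3)·P⁻¹.
Then C³ = P·diag(8, 27)·P⁻¹ = [[−64, −81], [24, 27]] · [[1, 3], [−3, −8]] = [[179, 456], [−57, −144]].

[[179, 456], [−57, −144]]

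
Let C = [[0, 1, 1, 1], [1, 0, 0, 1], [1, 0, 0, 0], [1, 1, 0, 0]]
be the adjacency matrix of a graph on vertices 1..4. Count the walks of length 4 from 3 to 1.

2

The number of length-4 walks from vertex 3 to vertex 1 is entry (3,1) of C⁴, where C is the adjacency matrix.
C² = [[3, 1, 0, 1], [1, 2, 1, 1], [0, 1, 1, 1], [1, 1, 1, 2]]
C³ = [[2, 4, 3, 4], [4, 2, 1, 3], [3, 1, 0, 1], [4, 3, 1, 2]]
C⁴ = [[11, 6, 2, 6], [6, 7, 4, 6], [2, 4, 3, 4], [6, 6, 4, 7]]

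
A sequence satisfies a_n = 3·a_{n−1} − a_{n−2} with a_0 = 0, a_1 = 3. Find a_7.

With companion matrix Q = [[3, −1], [1, 0]], [a_n, a_{n−1}]ᵀ = Q·[a_{n−1}, a_{n−2}]ᵀ, so [a_7, a_6]ᵀ = Q⁶·[a_1, a_0]ᵀ.
Q⁶ = [[377, −144], [144, −55]], giving [a_7, a_6]ᵀ = [[1131], [432]].

1131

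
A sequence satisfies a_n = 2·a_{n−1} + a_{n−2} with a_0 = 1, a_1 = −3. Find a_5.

−75

With companion matrix M = [[2, 1], [1, 0]], [a_n, a_{n−1}]ᵀ = M·[a_{n−1}, a_{n−2}]ᵀ, so [a_5, a_4]ᵀ = M⁴·[a_1, a_0]ᵀ.
M⁴ = [[29, 12], [12, 5]], giving [a_5, a_4]ᵀ = [[−75], [−31]].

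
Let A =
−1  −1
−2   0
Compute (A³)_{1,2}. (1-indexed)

−3

A² = [[3, 1], [2, 2]]
A³ = [[−5, −3], [−6, −2]]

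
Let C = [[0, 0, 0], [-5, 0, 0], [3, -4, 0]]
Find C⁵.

C is strictly triangular, hence nilpotent: C³ = 0, so C⁵ = 0.

[[0, 0, 0], [0, 0, 0], [0, 0, 0]]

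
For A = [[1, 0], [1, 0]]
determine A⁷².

[[1, 0], [1, 0]]

A² = A (a projection; rank 1, trace 1), so A⁷² = A.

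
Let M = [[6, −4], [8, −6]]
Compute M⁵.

[[96, −64], [128, −96]]

tr M = 0 and det M = −4, so the characteristic polynomial is λ² − (0)λ + (−4) with roots −2 and 2.
Eigenvectors give P = [[−1, 1], [−2, 1]] with P⁻¹ = [[1, −1], [2, −1]], and M = P·diag(−2, 2)·P⁻¹.
Then M⁵ = P·diag(−32, 32)·P⁻¹ = [[32, 32], [64, 32]] · [[1, −1], [2, −1]] = [[96, −64], [128, −96]].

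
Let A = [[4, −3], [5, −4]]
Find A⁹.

A² = I (check: tr A = 0 and det A = −1), so A⁹ = A since 9 is odd.

[[4, −3], [5, −4]]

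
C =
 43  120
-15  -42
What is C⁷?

tr C = 1 and det C = -6, so the characteristic polynomial is λ² − (1)λ + (-6) with roots -2 and 3.
Eigenvectors give P = [[-8, -3], [3, 1]] with P⁻¹ = [[1, 3], [-3, -8]], and C = P·diag(-2, 3)·P⁻¹.
Then C⁷ = P·diag(-128, 2187)·P⁻¹ = [[1024, -6561], [-384, 2187]] · [[1, 3], [-3, -8]] = [[20707, 55560], [-6945, -18648]].

[[20707, 55560], [-6945, -18648]]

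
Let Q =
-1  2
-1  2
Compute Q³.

Q² = Q (a projection; rank 1, trace 1), so Q³ = Q.

[[-1, 2], [-1, 2]]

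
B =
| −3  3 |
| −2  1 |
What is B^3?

B^2 = [[3, −6], [4, −5]]
B^3 = [[3, 3], [−2, 7]]

[[3, 3], [−2, 7]]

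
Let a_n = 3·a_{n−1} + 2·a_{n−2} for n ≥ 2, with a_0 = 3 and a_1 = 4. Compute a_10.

452766

With companion matrix T = [[3, 2], [1, 0]], [a_n, a_{n−1}]ᵀ = T·[a_{n−1}, a_{n−2}]ᵀ, so [a_10, a_9]ᵀ = T⁹·[a_1, a_0]ᵀ.
T⁹ = [[79647, 44726], [22363, 12558]], giving [a_10, a_9]ᵀ = [[452766], [127126]].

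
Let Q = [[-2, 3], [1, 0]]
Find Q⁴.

Q² = [[7, -6], [-2, 3]]
Q³ = [[-20, 21], [7, -6]]
Q⁴ = [[61, -60], [-20, 21]]

[[61, -60], [-20, 21]]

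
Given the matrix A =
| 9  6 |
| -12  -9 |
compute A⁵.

[[729, 486], [-972, -729]]

tr A = 0 and det A = -9, so the characteristic polynomial is λ² − (0)λ + (-9) with roots -3 and 3.
Eigenvectors give P = [[-1, -1], [2, 1]] with P⁻¹ = [[1, 1], [-2, -1]], and A = P·diag(-3, 3)·P⁻¹.
Then A⁵ = P·diag(-243, 243)·P⁻¹ = [[243, -243], [-486, 243]] · [[1, 1], [-2, -1]] = [[729, 486], [-972, -729]].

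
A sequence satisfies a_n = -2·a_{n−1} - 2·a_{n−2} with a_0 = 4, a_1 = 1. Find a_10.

-160

With companion matrix M = [[-2, -2], [1, 0]], [a_n, a_{n−1}]ᵀ = M·[a_{n−1}, a_{n−2}]ᵀ, so [a_10, a_9]ᵀ = M⁹·[a_1, a_0]ᵀ.
M⁹ = [[-32, -32], [16, 0]], giving [a_10, a_9]ᵀ = [[-160], [16]].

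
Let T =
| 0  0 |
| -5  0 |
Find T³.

T is strictly triangular, hence nilpotent: T² = 0, so T³ = 0.

[[0, 0], [0, 0]]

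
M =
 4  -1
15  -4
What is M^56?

[[1, 0], [0, 1]]

M² = I (check: tr M = 0 and det M = -1), so M^56 = I since 56 is even.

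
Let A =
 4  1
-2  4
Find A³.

A² = [[14, 8], [-16, 14]]
A³ = [[40, 46], [-92, 40]]

[[40, 46], [-92, 40]]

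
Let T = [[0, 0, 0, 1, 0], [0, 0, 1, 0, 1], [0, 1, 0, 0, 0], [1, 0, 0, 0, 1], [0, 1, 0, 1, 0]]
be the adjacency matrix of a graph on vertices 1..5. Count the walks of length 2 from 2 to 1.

The number of length-2 walks from vertex 2 to vertex 1 is entry (2,1) of T², where T is the adjacency matrix.
T² = [[1, 0, 0, 0, 1], [0, 2, 0, 1, 0], [0, 0, 1, 0, 1], [0, 1, 0, 2, 0], [1, 0, 1, 0, 2]]

0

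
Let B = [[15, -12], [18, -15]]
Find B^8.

tr B = 0 and det B = -9, so the characteristic polynomial is λ² − (0)λ + (-9) with roots 3 and -3.
Eigenvectors give P = [[1, 2], [1, 3]] with P⁻¹ = [[3, -2], [-1, 1]], and B = P·diag(3, -3)·P⁻¹.
Then B^8 = P·diag(6561, 6561)·P⁻¹ = [[6561, 13122], [6561, 19683]] · [[3, -2], [-1, 1]] = [[6561, 0], [0, 6561]].

[[6561, 0], [0, 6561]]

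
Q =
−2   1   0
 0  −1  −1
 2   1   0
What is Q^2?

[[4, −3, −1], [−2, 0, 1], [−4, 1, −1]]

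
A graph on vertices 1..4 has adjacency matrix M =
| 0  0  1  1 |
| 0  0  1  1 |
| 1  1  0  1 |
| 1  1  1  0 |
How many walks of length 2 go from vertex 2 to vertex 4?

1

The number of length-2 walks from vertex 2 to vertex 4 is entry (2,4) of M², where M is the adjacency matrix.
M² = [[2, 2, 1, 1], [2, 2, 1, 1], [1, 1, 3, 2], [1, 1, 2, 3]]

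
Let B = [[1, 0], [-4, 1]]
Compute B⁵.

B = I + N where N = [[0, 0], [-4, 0]] is strictly lower-triangular, so N² = 0.
(I + N)⁵ = I + 5·N = [[1, 0], [-20, 1]].

[[1, 0], [-20, 1]]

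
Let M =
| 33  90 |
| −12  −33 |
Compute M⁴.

tr M = 0 and det M = −9, so the characteristic polynomial is λ² − (0)λ + (−9) with roots −3 and 3.
Eigenvectors give P = [[−5, −3], [2, 1]] with P⁻¹ = [[1, 3], [−2, −5]], and M = P·diag(−3, 3)·P⁻¹.
Then M⁴ = P·diag(81, 81)·P⁻¹ = [[−405, −243], [162, 81]] · [[1, 3], [−2, −5]] = [[81, 0], [0, 81]].

[[81, 0], [0, 81]]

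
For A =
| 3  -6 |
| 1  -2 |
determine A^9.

A² = A (a projection; rank 1, trace 1), so A^9 = A.

[[3, -6], [1, -2]]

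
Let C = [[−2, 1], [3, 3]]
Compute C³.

[[−11, 10], [30, 39]]

C² = [[7, 1], [3, 12]]
C³ = [[−11, 10], [30, 39]]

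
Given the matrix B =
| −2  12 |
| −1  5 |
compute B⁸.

[[−764, 3060], [−255, 1021]]

tr B = 3 and det B = 2, so the characteristic polynomial is λ² − (3)λ + (2) with roots 2 and 1.
Eigenvectors give P = [[3, 4], [1, 1]] with P⁻¹ = [[−1, 4], [1, −3]], and B = P·diag(2, 1)·P⁻¹.
Then B⁸ = P·diag(256, 1)·P⁻¹ = [[768, 4], [256, 1]] · [[−1, 4], [1, −3]] = [[−764, 3060], [−255, 1021]].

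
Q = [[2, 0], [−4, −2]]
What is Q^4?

tr Q = 0 and det Q = −4, so the characteristic polynomial is λ² − (0)λ + (−4) with roots −2 and 2.
Eigenvectors give P = [[0, 1], [−1, −1]] with P⁻¹ = [[−1, −1], [1, 0]], and Q = P·diag(−2, 2)·P⁻¹.
Then Q^4 = P·diag(16, 16)·P⁻¹ = [[0, 16], [−16, −16]] · [[−1, −1], [1, 0]] = [[16, 0], [0, 16]].

[[16, 0], [0, 16]]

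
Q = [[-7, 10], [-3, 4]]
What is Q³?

[[-43, 70], [-21, 34]]

tr Q = -3 and det Q = 2, so the characteristic polynomial is λ² − (-3)λ + (2) with roots -2 and -1.
Eigenvectors give P = [[2, 5], [1, 3]] with P⁻¹ = [[3, -5], [-1, 2]], and Q = P·diag(-2, -1)·P⁻¹.
Then Q³ = P·diag(-8, -1)·P⁻¹ = [[-16, -5], [-8, -3]] · [[3, -5], [-1, 2]] = [[-43, 70], [-21, 34]].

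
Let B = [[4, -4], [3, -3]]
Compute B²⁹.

[[4, -4], [3, -3]]

B² = B (a projection; rank 1, trace 1), so B²⁹ = B.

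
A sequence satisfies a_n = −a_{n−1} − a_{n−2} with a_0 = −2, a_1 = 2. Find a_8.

0

With companion matrix A = [[−1, −1], [1, 0]], [a_n, a_{n−1}]ᵀ = A·[a_{n−1}, a_{n−2}]ᵀ, so [a_8, a_7]ᵀ = A⁷·[a_1, a_0]ᵀ.
A⁷ = [[−1, −1], [1, 0]], giving [a_8, a_7]ᵀ = [[0], [2]].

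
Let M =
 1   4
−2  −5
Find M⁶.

[[−727, −1456], [728, 1457]]

tr M = −4 and det M = 3, so the characteristic polynomial is λ² − (−4)λ + (3) with roots −3 and −1.
Eigenvectors give P = [[−1, −2], [1, 1]] with P⁻¹ = [[1, 2], [−1, −1]], and M = P·diag(−3, −1)·P⁻¹.
Then M⁶ = P·diag(729, 1)·P⁻¹ = [[−729, −2], [729, 1]] · [[1, 2], [−1, −1]] = [[−727, −1456], [728, 1457]].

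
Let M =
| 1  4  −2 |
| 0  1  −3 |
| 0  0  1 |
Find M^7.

M = I + N where N = [[0, 4, −2], [0, 0, −3], [0, 0, 0]] is strictly upper-triangular, so N^3 = 0.
(I + N)^7 = I + 7·N + 21·N^2 = [[1, 28, −266], [0, 1, −21], [0, 0, 1]].

[[1, 28, −266], [0, 1, −21], [0, 0, 1]]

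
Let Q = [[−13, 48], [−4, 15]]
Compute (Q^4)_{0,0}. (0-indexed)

−239

tr Q = 2 and det Q = −3, so the characteristic polynomial is λ² − (2)λ + (−3) with roots −1 and 3.
Eigenvectors give P = [[4, −3], [1, −1]] with P⁻¹ = [[1, −3], [1, −4]], and Q = P·diag(−1, 3)·P⁻¹.
Then Q^4 = P·diag(1, 81)·P⁻¹ = [[4, −243], [1, −81]] · [[1, −3], [1, −4]] = [[−239, 960], [−80, 321]].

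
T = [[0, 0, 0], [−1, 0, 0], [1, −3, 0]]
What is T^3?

T is strictly triangular, hence nilpotent: T^3 = 0, so T^3 = 0.

[[0, 0, 0], [0, 0, 0], [0, 0, 0]]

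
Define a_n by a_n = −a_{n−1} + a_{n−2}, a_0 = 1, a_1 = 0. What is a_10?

With companion matrix Q = [[−1, 1], [1, 0]], [a_n, a_{n−1}]ᵀ = Q·[a_{n−1}, a_{n−2}]ᵀ, so [a_10, a_9]ᵀ = Q⁹·[a_1, a_0]ᵀ.
Q⁹ = [[−55, 34], [34, −21]], giving [a_10, a_9]ᵀ = [[34], [−21]].

34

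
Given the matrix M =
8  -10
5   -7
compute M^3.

[[62, -70], [35, -43]]

tr M = 1 and det M = -6, so the characteristic polynomial is λ² − (1)λ + (-6) with roots -2 and 3.
Eigenvectors give P = [[1, 2], [1, 1]] with P⁻¹ = [[-1, 2], [1, -1]], and M = P·diag(-2, 3)·P⁻¹.
Then M^3 = P·diag(-8, 27)·P⁻¹ = [[-8, 54], [-8, 27]] · [[-1, 2], [1, -1]] = [[62, -70], [35, -43]].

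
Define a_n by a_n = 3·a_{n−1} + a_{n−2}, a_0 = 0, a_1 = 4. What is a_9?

With companion matrix Q = [[3, 1], [1, 0]], [a_n, a_{n−1}]ᵀ = Q·[a_{n−1}, a_{n−2}]ᵀ, so [a_9, a_8]ᵀ = Q⁸·[a_1, a_0]ᵀ.
Q⁸ = [[12970, 3927], [3927, 1189]], giving [a_9, a_8]ᵀ = [[51880], [15708]].

51880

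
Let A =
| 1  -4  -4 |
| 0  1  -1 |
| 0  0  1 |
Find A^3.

[[1, -12, 0], [0, 1, -3], [0, 0, 1]]

A = I + N where N = [[0, -4, -4], [0, 0, -1], [0, 0, 0]] is strictly upper-triangular, so N^3 = 0.
(I + N)^3 = I + 3·N + 3·N^2 = [[1, -12, 0], [0, 1, -3], [0, 0, 1]].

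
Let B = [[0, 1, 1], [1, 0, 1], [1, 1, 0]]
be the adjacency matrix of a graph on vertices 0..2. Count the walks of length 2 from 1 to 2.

The number of length-2 walks from vertex 1 to vertex 2 is entry (1,2) of B², where B is the adjacency matrix.
B² = [[2, 1, 1], [1, 2, 1], [1, 1, 2]]

1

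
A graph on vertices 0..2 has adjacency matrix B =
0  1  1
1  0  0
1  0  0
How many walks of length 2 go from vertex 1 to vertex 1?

1

The number of length-2 walks from vertex 1 to vertex 1 is entry (1,1) of B², where B is the adjacency matrix.
B² = [[2, 0, 0], [0, 1, 1], [0, 1, 1]]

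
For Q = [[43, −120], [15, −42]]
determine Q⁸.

[[57001, −151320], [18915, −50184]]

tr Q = 1 and det Q = −6, so the characteristic polynomial is λ² − (1)λ + (−6) with roots 3 and −2.
Eigenvectors give P = [[3, 8], [1, 3]] with P⁻¹ = [[3, −8], [−1, 3]], and Q = P·diag(3, −2)·P⁻¹.
Then Q⁸ = P·diag(6561, 256)·P⁻¹ = [[19683, 2048], [6561, 768]] · [[3, −8], [−1, 3]] = [[57001, −151320], [18915, −50184]].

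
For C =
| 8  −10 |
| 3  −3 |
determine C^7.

tr C = 5 and det C = 6, so the characteristic polynomial is λ² − (5)λ + (6) with roots 2 and 3.
Eigenvectors give P = [[−5, −2], [−3, −1]] with P⁻¹ = [[1, −2], [−3, 5]], and C = P·diag(2, 3)·P⁻¹.
Then C^7 = P·diag(128, 2187)·P⁻¹ = [[−640, −4374], [−384, −2187]] · [[1, −2], [−3, 5]] = [[12482, −20590], [6177, −10167]].

[[12482, −20590], [6177, −10167]]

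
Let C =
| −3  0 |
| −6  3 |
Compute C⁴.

[[81, 0], [0, 81]]

tr C = 0 and det C = −9, so the characteristic polynomial is λ² − (0)λ + (−9) with roots 3 and −3.
Eigenvectors give P = [[0, 1], [1, 1]] with P⁻¹ = [[−1, 1], [1, 0]], and C = P·diag(3, −3)·P⁻¹.
Then C⁴ = P·diag(81, 81)·P⁻¹ = [[0, 81], [81, 81]] · [[−1, 1], [1, 0]] = [[81, 0], [0, 81]].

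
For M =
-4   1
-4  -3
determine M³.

M² = [[12, -7], [28, 5]]
M³ = [[-20, 33], [-132, 13]]

[[-20, 33], [-132, 13]]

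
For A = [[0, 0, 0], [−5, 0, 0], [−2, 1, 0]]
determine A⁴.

[[0, 0, 0], [0, 0, 0], [0, 0, 0]]

A is strictly triangular, hence nilpotent: A³ = 0, so A⁴ = 0.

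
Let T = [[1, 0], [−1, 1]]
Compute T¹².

[[1, 0], [−12, 1]]

T = I + N where N = [[0, 0], [−1, 0]] is strictly lower-triangular, so N² = 0.
(I + N)¹² = I + 12·N = [[1, 0], [−12, 1]].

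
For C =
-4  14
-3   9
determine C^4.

[[-374, 910], [-195, 471]]

tr C = 5 and det C = 6, so the characteristic polynomial is λ² − (5)λ + (6) with roots 2 and 3.
Eigenvectors give P = [[7, 2], [3, 1]] with P⁻¹ = [[1, -2], [-3, 7]], and C = P·diag(2, 3)·P⁻¹.
Then C^4 = P·diag(16, 81)·P⁻¹ = [[112, 162], [48, 81]] · [[1, -2], [-3, 7]] = [[-374, 910], [-195, 471]].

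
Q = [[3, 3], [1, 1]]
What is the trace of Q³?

Q² = [[12, 12], [4, 4]]
Q³ = [[48, 48], [16, 16]]

64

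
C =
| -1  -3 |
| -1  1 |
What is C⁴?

C² = [[4, 0], [0, 4]]
C³ = [[-4, -12], [-4, 4]]
C⁴ = [[16, 0], [0, 16]]

[[16, 0], [0, 16]]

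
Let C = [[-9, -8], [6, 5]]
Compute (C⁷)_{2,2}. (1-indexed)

6557

tr C = -4 and det C = 3, so the characteristic polynomial is λ² − (-4)λ + (3) with roots -1 and -3.
Eigenvectors give P = [[1, -4], [-1, 3]] with P⁻¹ = [[-3, -4], [-1, -1]], and C = P·diag(-1, -3)·P⁻¹.
Then C⁷ = P·diag(-1, -2187)·P⁻¹ = [[-1, 8748], [1, -6561]] · [[-3, -4], [-1, -1]] = [[-8745, -8744], [6558, 6557]].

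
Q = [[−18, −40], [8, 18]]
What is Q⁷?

tr Q = 0 and det Q = −4, so the characteristic polynomial is λ² − (0)λ + (−4) with roots 2 and −2.
Eigenvectors give P = [[−2, 5], [1, −2]] with P⁻¹ = [[2, 5], [1, 2]], and Q = P·diag(2, −2)·P⁻¹.
Then Q⁷ = P·diag(128, −128)·P⁻¹ = [[−256, −640], [128, 256]] · [[2, 5], [1, 2]] = [[−1152, −2560], [512, 1152]].

[[−1152, −2560], [512, 1152]]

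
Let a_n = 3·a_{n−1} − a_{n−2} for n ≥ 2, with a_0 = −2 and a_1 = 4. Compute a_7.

1796

With companion matrix B = [[3, −1], [1, 0]], [a_n, a_{n−1}]ᵀ = B·[a_{n−1}, a_{n−2}]ᵀ, so [a_7, a_6]ᵀ = B⁶·[a_1, a_0]ᵀ.
B⁶ = [[377, −144], [144, −55]], giving [a_7, a_6]ᵀ = [[1796], [686]].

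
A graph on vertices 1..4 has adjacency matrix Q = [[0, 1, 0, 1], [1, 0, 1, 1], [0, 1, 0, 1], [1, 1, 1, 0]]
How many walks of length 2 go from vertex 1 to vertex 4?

The number of length-2 walks from vertex 1 to vertex 4 is entry (1,4) of Q², where Q is the adjacency matrix.
Q² = [[2, 1, 2, 1], [1, 3, 1, 2], [2, 1, 2, 1], [1, 2, 1, 3]]

1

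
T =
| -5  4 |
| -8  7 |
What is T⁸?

tr T = 2 and det T = -3, so the characteristic polynomial is λ² − (2)λ + (-3) with roots -1 and 3.
Eigenvectors give P = [[1, -1], [1, -2]] with P⁻¹ = [[2, -1], [1, -1]], and T = P·diag(-1, 3)·P⁻¹.
Then T⁸ = P·diag(1, 6561)·P⁻¹ = [[1, -6561], [1, -13122]] · [[2, -1], [1, -1]] = [[-6559, 6560], [-13120, 13121]].

[[-6559, 6560], [-13120, 13121]]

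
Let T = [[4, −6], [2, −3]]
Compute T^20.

[[4, −6], [2, −3]]

T² = T (a projection; rank 1, trace 1), so T^20 = T.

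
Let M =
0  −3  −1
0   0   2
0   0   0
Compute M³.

[[0, 0, 0], [0, 0, 0], [0, 0, 0]]

M is strictly triangular, hence nilpotent: M³ = 0, so M³ = 0.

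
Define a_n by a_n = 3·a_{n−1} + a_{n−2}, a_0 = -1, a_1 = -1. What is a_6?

-469

With companion matrix A = [[3, 1], [1, 0]], [a_n, a_{n−1}]ᵀ = A·[a_{n−1}, a_{n−2}]ᵀ, so [a_6, a_5]ᵀ = A^5·[a_1, a_0]ᵀ.
A^5 = [[360, 109], [109, 33]], giving [a_6, a_5]ᵀ = [[-469], [-142]].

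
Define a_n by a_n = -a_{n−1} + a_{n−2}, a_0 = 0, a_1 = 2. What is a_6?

With companion matrix Q = [[-1, 1], [1, 0]], [a_n, a_{n−1}]ᵀ = Q·[a_{n−1}, a_{n−2}]ᵀ, so [a_6, a_5]ᵀ = Q^5·[a_1, a_0]ᵀ.
Q^5 = [[-8, 5], [5, -3]], giving [a_6, a_5]ᵀ = [[-16], [10]].

-16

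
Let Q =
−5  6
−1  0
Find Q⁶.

tr Q = −5 and det Q = 6, so the characteristic polynomial is λ² − (−5)λ + (6) with roots −3 and −2.
Eigenvectors give P = [[3, 2], [1, 1]] with P⁻¹ = [[1, −2], [−1, 3]], and Q = P·diag(−3, −2)·P⁻¹.
Then Q⁶ = P·diag(729, 64)·P⁻¹ = [[2187, 128], [729, 64]] · [[1, −2], [−1, 3]] = [[2059, −3990], [665, −1266]].

[[2059, −3990], [665, −1266]]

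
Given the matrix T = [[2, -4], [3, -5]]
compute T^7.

[[380, -508], [381, -509]]

tr T = -3 and det T = 2, so the characteristic polynomial is λ² − (-3)λ + (2) with roots -2 and -1.
Eigenvectors give P = [[-1, -4], [-1, -3]] with P⁻¹ = [[3, -4], [-1, 1]], and T = P·diag(-2, -1)·P⁻¹.
Then T^7 = P·diag(-128, -1)·P⁻¹ = [[128, 4], [128, 3]] · [[3, -4], [-1, 1]] = [[380, -508], [381, -509]].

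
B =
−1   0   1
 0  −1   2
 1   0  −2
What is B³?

B² = [[2, 0, −3], [2, 1, −6], [−3, 0, 5]]
B³ = [[−5, 0, 8], [−8, −1, 16], [8, 0, −13]]

[[−5, 0, 8], [−8, −1, 16], [8, 0, −13]]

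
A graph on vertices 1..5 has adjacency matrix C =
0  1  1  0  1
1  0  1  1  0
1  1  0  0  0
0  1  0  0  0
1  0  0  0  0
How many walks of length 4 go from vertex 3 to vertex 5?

4

The number of length-4 walks from vertex 3 to vertex 5 is entry (3,5) of C⁴, where C is the adjacency matrix.
C² = [[3, 1, 1, 1, 0], [1, 3, 1, 0, 1], [1, 1, 2, 1, 1], [1, 0, 1, 1, 0], [0, 1, 1, 0, 1]]
C³ = [[2, 5, 4, 1, 3], [5, 2, 4, 3, 1], [4, 4, 2, 1, 1], [1, 3, 1, 0, 1], [3, 1, 1, 1, 0]]
C⁴ = [[12, 7, 7, 5, 2], [7, 12, 7, 2, 5], [7, 7, 8, 4, 4], [5, 2, 4, 3, 1], [2, 5, 4, 1, 3]]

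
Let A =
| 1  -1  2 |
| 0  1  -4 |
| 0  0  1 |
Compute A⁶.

A = I + N where N = [[0, -1, 2], [0, 0, -4], [0, 0, 0]] is strictly upper-triangular, so N³ = 0.
(I + N)⁶ = I + 6·N + 15·N² = [[1, -6, 72], [0, 1, -24], [0, 0, 1]].

[[1, -6, 72], [0, 1, -24], [0, 0, 1]]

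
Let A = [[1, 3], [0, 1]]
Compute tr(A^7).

A = I + N where N = [[0, 3], [0, 0]] is strictly upper-triangular, so N^2 = 0.
(I + N)^7 = I + 7·N = [[1, 21], [0, 1]].

2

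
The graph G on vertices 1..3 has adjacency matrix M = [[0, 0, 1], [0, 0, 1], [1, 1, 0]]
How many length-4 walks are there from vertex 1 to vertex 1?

2

The number of length-4 walks from vertex 1 to vertex 1 is entry (1,1) of M^4, where M is the adjacency matrix.
M^2 = [[1, 1, 0], [1, 1, 0], [0, 0, 2]]
M^3 = [[0, 0, 2], [0, 0, 2], [2, 2, 0]]
M^4 = [[2, 2, 0], [2, 2, 0], [0, 0, 4]]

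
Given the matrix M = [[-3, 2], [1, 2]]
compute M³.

M² = [[11, -2], [-1, 6]]
M³ = [[-35, 18], [9, 10]]

[[-35, 18], [9, 10]]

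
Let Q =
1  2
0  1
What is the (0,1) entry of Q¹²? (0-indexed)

24

Q = I + N where N = [[0, 2], [0, 0]] is strictly upper-triangular, so N² = 0.
(I + N)¹² = I + 12·N = [[1, 24], [0, 1]].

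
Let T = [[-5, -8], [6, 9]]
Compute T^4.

[[-239, -320], [240, 321]]

tr T = 4 and det T = 3, so the characteristic polynomial is λ² − (4)λ + (3) with roots 1 and 3.
Eigenvectors give P = [[4, 1], [-3, -1]] with P⁻¹ = [[1, 1], [-3, -4]], and T = P·diag(1, 3)·P⁻¹.
Then T^4 = P·diag(1, 81)·P⁻¹ = [[4, 81], [-3, -81]] · [[1, 1], [-3, -4]] = [[-239, -320], [240, 321]].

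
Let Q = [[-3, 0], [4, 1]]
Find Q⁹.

tr Q = -2 and det Q = -3, so the characteristic polynomial is λ² − (-2)λ + (-3) with roots -3 and 1.
Eigenvectors give P = [[-1, 0], [1, 1]] with P⁻¹ = [[-1, 0], [1, 1]], and Q = P·diag(-3, 1)·P⁻¹.
Then Q⁹ = P·diag(-19683, 1)·P⁻¹ = [[19683, 0], [-19683, 1]] · [[-1, 0], [1, 1]] = [[-19683, 0], [19684, 1]].

[[-19683, 0], [19684, 1]]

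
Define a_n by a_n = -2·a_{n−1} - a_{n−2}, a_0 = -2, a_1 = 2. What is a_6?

-2

With companion matrix T = [[-2, -1], [1, 0]], [a_n, a_{n−1}]ᵀ = T·[a_{n−1}, a_{n−2}]ᵀ, so [a_6, a_5]ᵀ = T⁵·[a_1, a_0]ᵀ.
T⁵ = [[-6, -5], [5, 4]], giving [a_6, a_5]ᵀ = [[-2], [2]].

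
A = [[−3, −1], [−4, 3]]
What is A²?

[[13, 0], [0, 13]]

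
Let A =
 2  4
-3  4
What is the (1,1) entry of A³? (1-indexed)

A² = [[-8, 24], [-18, 4]]
A³ = [[-88, 64], [-48, -56]]

-88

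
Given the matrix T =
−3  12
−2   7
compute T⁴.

[[−159, 480], [−80, 241]]

tr T = 4 and det T = 3, so the characteristic polynomial is λ² − (4)λ + (3) with roots 1 and 3.
Eigenvectors give P = [[3, −2], [1, −1]] with P⁻¹ = [[1, −2], [1, −3]], and T = P·diag(1, 3)·P⁻¹.
Then T⁴ = P·diag(1, 81)·P⁻¹ = [[3, −162], [1, −81]] · [[1, −2], [1, −3]] = [[−159, 480], [−80, 241]].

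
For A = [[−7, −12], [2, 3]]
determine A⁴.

tr A = −4 and det A = 3, so the characteristic polynomial is λ² − (−4)λ + (3) with roots −3 and −1.
Eigenvectors give P = [[−3, 2], [1, −1]] with P⁻¹ = [[−1, −2], [−1, −3]], and A = P·diag(−3, −1)·P⁻¹.
Then A⁴ = P·diag(81, 1)·P⁻¹ = [[−243, 2], [81, −1]] · [[−1, −2], [−1, −3]] = [[241, 480], [−80, −159]].

[[241, 480], [−80, −159]]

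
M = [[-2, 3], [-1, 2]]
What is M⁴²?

[[1, 0], [0, 1]]

M² = I (check: tr M = 0 and det M = -1), so M⁴² = I since 42 is even.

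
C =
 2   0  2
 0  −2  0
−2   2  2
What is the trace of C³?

−40

C² = [[0, 4, 8], [0, 4, 0], [−8, 0, 0]]
C³ = [[−16, 8, 16], [0, −8, 0], [−16, 0, −16]]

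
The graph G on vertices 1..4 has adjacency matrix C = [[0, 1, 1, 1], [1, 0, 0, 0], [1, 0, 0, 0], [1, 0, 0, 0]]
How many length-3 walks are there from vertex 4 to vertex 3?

The number of length-3 walks from vertex 4 to vertex 3 is entry (4,3) of C^3, where C is the adjacency matrix.
C^2 = [[3, 0, 0, 0], [0, 1, 1, 1], [0, 1, 1, 1], [0, 1, 1, 1]]
C^3 = [[0, 3, 3, 3], [3, 0, 0, 0], [3, 0, 0, 0], [3, 0, 0, 0]]

0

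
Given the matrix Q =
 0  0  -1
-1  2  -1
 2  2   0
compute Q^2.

[[-2, -2, 0], [-4, 2, -1], [-2, 4, -4]]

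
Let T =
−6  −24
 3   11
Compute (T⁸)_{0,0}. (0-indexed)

tr T = 5 and det T = 6, so the characteristic polynomial is λ² − (5)λ + (6) with roots 3 and 2.
Eigenvectors give P = [[−8, −3], [3, 1]] with P⁻¹ = [[1, 3], [−3, −8]], and T = P·diag(3, 2)·P⁻¹.
Then T⁸ = P·diag(6561, 256)·P⁻¹ = [[−52488, −768], [19683, 256]] · [[1, 3], [−3, −8]] = [[−50184, −151320], [18915, 57001]].

−50184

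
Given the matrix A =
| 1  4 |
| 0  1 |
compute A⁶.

A = I + N where N = [[0, 4], [0, 0]] is strictly upper-triangular, so N² = 0.
(I + N)⁶ = I + 6·N = [[1, 24], [0, 1]].

[[1, 24], [0, 1]]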